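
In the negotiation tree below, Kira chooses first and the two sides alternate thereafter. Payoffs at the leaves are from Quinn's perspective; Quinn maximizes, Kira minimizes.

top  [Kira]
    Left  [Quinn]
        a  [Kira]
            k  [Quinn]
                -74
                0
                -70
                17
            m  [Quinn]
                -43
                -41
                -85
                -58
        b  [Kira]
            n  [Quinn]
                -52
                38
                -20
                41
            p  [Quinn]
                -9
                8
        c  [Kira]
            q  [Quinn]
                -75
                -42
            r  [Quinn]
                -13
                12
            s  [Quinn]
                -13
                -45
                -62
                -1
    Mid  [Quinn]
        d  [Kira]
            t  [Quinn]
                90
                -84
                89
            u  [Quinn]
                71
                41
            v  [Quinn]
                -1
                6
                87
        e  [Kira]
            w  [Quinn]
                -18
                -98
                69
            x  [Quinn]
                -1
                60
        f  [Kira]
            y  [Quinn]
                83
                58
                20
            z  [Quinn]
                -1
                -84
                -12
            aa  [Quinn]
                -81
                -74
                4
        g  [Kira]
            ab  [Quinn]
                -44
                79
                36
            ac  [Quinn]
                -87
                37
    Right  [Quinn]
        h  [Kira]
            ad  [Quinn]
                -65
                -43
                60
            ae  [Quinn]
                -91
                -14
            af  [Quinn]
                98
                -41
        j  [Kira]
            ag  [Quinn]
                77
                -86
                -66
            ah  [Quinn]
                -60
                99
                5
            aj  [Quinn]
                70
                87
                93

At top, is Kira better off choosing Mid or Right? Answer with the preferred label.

Mid

t (Quinn): max(90, -84, 89) = 90
u (Quinn): max(71, 41) = 71
v (Quinn): max(-1, 6, 87) = 87
d (Kira): min(90, 71, 87) = 71
w (Quinn): max(-18, -98, 69) = 69
x (Quinn): max(-1, 60) = 60
e (Kira): min(69, 60) = 60
y (Quinn): max(83, 58, 20) = 83
z (Quinn): max(-1, -84, -12) = -1
aa (Quinn): max(-81, -74, 4) = 4
f (Kira): min(83, -1, 4) = -1
ab (Quinn): max(-44, 79, 36) = 79
ac (Quinn): max(-87, 37) = 37
g (Kira): min(79, 37) = 37
Mid (Quinn): max(71, 60, -1, 37) = 71
ad (Quinn): max(-65, -43, 60) = 60
ae (Quinn): max(-91, -14) = -14
af (Quinn): max(98, -41) = 98
h (Kira): min(60, -14, 98) = -14
ag (Quinn): max(77, -86, -66) = 77
ah (Quinn): max(-60, 99, 5) = 99
aj (Quinn): max(70, 87, 93) = 93
j (Kira): min(77, 99, 93) = 77
Right (Quinn): max(-14, 77) = 77
Kira prefers the lower value; Mid=71, Right=77. Mid is better since 71 < 77.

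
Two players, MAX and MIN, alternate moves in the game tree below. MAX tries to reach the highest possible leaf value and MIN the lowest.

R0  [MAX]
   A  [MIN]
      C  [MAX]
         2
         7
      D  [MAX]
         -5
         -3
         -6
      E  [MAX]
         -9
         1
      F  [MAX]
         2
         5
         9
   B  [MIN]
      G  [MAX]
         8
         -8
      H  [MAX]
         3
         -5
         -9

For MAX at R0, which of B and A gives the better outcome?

B

G (MAX): max(8, -8) = 8
H (MAX): max(3, -5, -9) = 3
B (MIN): min(8, 3) = 3
C (MAX): max(2, 7) = 7
D (MAX): max(-5, -3, -6) = -3
E (MAX): max(-9, 1) = 1
F (MAX): max(2, 5, 9) = 9
A (MIN): min(7, -3, 1, 9) = -3
MAX prefers the higher value; B=3, A=-3. B is better since 3 > -3.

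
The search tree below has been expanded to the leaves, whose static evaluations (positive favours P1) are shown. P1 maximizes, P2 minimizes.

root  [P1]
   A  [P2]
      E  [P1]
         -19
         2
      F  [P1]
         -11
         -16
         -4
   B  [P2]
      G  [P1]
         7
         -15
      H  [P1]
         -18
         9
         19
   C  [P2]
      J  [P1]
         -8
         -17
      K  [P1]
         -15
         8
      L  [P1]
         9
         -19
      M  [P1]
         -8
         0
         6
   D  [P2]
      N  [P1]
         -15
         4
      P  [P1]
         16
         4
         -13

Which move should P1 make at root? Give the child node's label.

E (P1): max(-19, 2) = 2
F (P1): max(-11, -16, -4) = -4
A (P2): min(2, -4) = -4
G (P1): max(7, -15) = 7
H (P1): max(-18, 9, 19) = 19
B (P2): min(7, 19) = 7
J (P1): max(-8, -17) = -8
K (P1): max(-15, 8) = 8
L (P1): max(9, -19) = 9
M (P1): max(-8, 0, 6) = 6
C (P2): min(-8, 8, 9, 6) = -8
N (P1): max(-15, 4) = 4
P (P1): max(16, 4, -13) = 16
D (P2): min(4, 16) = 4
root (P1): max(-4, 7, -8, 4) = 7
P1 at root wants the highest of {A=-4, B=7, C=-8, D=4}, so chooses B.

B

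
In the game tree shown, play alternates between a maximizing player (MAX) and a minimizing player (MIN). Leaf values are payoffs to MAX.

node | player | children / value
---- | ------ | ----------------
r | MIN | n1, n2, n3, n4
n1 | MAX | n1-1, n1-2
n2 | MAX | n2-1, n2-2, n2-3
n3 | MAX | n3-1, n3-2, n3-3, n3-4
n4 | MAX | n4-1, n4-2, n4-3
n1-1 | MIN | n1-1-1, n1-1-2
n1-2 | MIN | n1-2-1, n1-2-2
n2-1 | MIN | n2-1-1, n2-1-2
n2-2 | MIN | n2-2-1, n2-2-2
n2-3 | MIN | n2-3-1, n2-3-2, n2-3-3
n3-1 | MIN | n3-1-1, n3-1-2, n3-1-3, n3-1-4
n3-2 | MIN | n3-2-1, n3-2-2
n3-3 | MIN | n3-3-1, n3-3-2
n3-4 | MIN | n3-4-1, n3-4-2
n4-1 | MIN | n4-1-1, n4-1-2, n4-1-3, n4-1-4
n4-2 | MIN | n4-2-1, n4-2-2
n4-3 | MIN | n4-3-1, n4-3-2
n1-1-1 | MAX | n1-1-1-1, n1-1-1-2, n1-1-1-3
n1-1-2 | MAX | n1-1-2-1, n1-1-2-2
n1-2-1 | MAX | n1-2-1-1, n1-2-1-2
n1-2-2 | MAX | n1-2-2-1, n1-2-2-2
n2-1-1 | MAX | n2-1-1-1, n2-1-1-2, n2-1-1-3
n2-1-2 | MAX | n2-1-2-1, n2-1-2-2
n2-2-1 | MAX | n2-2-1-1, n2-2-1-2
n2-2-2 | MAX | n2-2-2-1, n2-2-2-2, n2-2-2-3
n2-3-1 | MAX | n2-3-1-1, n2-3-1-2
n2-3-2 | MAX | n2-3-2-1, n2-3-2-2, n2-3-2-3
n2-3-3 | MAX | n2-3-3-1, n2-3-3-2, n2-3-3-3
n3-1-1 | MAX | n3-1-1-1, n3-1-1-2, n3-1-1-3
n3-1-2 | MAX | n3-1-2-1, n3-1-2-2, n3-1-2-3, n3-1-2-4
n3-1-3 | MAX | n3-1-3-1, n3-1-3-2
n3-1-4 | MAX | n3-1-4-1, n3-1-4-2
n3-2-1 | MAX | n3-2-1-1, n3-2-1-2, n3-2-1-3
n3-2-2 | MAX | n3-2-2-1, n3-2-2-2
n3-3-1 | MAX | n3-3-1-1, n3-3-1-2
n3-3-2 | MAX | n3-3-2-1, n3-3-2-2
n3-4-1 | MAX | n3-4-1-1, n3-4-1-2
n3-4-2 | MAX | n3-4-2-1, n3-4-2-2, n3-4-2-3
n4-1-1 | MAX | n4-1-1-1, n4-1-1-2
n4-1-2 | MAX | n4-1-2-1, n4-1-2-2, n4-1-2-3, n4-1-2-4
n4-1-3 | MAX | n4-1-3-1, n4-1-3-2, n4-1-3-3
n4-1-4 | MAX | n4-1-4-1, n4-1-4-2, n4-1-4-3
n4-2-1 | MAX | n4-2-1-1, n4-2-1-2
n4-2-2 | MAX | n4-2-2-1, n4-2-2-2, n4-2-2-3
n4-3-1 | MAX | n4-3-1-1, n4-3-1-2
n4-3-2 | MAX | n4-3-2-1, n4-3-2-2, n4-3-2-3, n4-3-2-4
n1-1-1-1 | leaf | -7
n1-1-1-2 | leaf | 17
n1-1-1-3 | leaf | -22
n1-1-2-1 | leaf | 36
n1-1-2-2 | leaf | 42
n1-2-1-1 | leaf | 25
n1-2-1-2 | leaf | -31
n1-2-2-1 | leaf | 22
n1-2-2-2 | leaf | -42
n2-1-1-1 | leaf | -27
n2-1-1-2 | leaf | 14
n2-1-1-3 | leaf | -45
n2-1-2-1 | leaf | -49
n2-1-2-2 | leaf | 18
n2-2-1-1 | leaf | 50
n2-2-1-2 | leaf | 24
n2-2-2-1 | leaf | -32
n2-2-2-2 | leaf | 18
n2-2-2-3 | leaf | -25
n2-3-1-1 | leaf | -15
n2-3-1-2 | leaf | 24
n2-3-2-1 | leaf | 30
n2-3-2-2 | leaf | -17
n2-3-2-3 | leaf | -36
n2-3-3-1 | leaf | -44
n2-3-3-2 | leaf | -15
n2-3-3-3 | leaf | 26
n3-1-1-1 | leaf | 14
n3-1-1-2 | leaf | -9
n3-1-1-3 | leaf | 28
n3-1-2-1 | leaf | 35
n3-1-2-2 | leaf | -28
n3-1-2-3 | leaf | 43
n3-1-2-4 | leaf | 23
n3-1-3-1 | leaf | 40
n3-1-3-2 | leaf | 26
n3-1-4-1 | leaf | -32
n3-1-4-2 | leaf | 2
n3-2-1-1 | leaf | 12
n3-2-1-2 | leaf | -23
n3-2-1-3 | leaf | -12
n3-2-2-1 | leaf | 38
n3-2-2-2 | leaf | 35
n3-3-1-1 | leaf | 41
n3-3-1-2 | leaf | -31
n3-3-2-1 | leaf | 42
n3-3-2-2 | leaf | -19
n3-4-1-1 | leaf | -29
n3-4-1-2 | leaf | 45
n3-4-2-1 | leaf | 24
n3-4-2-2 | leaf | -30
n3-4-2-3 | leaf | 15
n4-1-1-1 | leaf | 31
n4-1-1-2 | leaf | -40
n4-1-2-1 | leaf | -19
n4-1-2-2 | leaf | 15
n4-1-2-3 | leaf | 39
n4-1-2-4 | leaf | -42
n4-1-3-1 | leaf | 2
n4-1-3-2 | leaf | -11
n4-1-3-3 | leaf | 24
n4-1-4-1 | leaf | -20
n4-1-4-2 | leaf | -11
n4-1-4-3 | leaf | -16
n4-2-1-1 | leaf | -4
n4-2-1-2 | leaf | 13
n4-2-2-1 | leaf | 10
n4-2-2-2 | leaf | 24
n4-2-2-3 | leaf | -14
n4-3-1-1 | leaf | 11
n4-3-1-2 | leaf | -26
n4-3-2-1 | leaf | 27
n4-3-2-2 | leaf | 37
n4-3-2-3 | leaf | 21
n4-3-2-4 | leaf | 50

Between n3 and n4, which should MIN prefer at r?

n4

n3-1-1 (MAX): max(14, -9, 28) = 28
n3-1-2 (MAX): max(35, -28, 43, 23) = 43
n3-1-3 (MAX): max(40, 26) = 40
n3-1-4 (MAX): max(-32, 2) = 2
n3-1 (MIN): min(28, 43, 40, 2) = 2
n3-2-1 (MAX): max(12, -23, -12) = 12
n3-2-2 (MAX): max(38, 35) = 38
n3-2 (MIN): min(12, 38) = 12
n3-3-1 (MAX): max(41, -31) = 41
n3-3-2 (MAX): max(42, -19) = 42
n3-3 (MIN): min(41, 42) = 41
n3-4-1 (MAX): max(-29, 45) = 45
n3-4-2 (MAX): max(24, -30, 15) = 24
n3-4 (MIN): min(45, 24) = 24
n3 (MAX): max(2, 12, 41, 24) = 41
n4-1-1 (MAX): max(31, -40) = 31
n4-1-2 (MAX): max(-19, 15, 39, -42) = 39
n4-1-3 (MAX): max(2, -11, 24) = 24
n4-1-4 (MAX): max(-20, -11, -16) = -11
n4-1 (MIN): min(31, 39, 24, -11) = -11
n4-2-1 (MAX): max(-4, 13) = 13
n4-2-2 (MAX): max(10, 24, -14) = 24
n4-2 (MIN): min(13, 24) = 13
n4-3-1 (MAX): max(11, -26) = 11
n4-3-2 (MAX): max(27, 37, 21, 50) = 50
n4-3 (MIN): min(11, 50) = 11
n4 (MAX): max(-11, 13, 11) = 13
MIN prefers the lower value; n3=41, n4=13. n4 is better since 13 < 41.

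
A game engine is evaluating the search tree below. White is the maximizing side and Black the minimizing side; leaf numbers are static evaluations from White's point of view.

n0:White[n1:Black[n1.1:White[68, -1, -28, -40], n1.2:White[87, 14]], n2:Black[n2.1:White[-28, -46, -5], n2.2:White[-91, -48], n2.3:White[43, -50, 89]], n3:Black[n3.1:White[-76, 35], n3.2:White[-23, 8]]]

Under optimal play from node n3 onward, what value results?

n3.1 (White): max(-76, 35) = 35
n3.2 (White): max(-23, 8) = 8
n3 (Black): min(35, 8) = 8

8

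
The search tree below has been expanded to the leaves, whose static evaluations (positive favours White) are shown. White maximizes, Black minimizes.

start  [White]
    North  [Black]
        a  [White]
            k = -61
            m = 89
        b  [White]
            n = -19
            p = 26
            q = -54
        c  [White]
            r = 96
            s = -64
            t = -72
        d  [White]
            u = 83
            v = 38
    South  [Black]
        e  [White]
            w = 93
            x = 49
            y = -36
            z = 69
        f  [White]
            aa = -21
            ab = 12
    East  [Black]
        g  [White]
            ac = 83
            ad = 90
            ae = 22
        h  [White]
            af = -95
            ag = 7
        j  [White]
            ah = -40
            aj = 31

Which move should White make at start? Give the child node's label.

a (White): max(-61, 89) = 89
b (White): max(-19, 26, -54) = 26
c (White): max(96, -64, -72) = 96
d (White): max(83, 38) = 83
North (Black): min(89, 26, 96, 83) = 26
e (White): max(93, 49, -36, 69) = 93
f (White): max(-21, 12) = 12
South (Black): min(93, 12) = 12
g (White): max(83, 90, 22) = 90
h (White): max(-95, 7) = 7
j (White): max(-40, 31) = 31
East (Black): min(90, 7, 31) = 7
start (White): max(26, 12, 7) = 26
White at start wants the highest of {North=26, South=12, East=7}, so chooses North.

North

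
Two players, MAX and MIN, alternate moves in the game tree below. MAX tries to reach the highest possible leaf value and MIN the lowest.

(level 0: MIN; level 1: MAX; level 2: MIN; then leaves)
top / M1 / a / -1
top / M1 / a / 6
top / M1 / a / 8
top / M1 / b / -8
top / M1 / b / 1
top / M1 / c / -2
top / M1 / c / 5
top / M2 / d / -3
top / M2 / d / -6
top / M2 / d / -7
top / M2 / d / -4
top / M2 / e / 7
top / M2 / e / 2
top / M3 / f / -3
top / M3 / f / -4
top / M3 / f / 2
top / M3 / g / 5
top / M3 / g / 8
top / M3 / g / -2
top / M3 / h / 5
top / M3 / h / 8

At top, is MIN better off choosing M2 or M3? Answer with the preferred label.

d (MIN): min(-3, -6, -7, -4) = -7
e (MIN): min(7, 2) = 2
M2 (MAX): max(-7, 2) = 2
f (MIN): min(-3, -4, 2) = -4
g (MIN): min(5, 8, -2) = -2
h (MIN): min(5, 8) = 5
M3 (MAX): max(-4, -2, 5) = 5
MIN prefers the lower value; M2=2, M3=5. M2 is better since 2 < 5.

M2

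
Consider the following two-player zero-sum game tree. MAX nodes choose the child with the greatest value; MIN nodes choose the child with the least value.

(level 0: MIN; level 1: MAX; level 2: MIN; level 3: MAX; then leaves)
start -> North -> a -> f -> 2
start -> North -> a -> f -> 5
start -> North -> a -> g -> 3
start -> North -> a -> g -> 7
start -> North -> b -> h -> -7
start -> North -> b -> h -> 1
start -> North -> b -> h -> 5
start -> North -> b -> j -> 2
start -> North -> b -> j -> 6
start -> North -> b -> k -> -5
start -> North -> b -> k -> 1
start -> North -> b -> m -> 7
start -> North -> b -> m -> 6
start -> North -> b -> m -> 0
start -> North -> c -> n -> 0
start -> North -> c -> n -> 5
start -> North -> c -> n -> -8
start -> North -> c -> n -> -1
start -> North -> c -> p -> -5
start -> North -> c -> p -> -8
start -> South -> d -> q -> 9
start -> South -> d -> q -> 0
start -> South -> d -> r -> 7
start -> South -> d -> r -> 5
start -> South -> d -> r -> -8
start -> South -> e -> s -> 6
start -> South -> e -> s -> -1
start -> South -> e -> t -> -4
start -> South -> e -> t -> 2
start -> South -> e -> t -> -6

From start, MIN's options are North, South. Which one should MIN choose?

North

f (MAX): max(2, 5) = 5
g (MAX): max(3, 7) = 7
a (MIN): min(5, 7) = 5
h (MAX): max(-7, 1, 5) = 5
j (MAX): max(2, 6) = 6
k (MAX): max(-5, 1) = 1
m (MAX): max(7, 6, 0) = 7
b (MIN): min(5, 6, 1, 7) = 1
n (MAX): max(0, 5, -8, -1) = 5
p (MAX): max(-5, -8) = -5
c (MIN): min(5, -5) = -5
North (MAX): max(5, 1, -5) = 5
q (MAX): max(9, 0) = 9
r (MAX): max(7, 5, -8) = 7
d (MIN): min(9, 7) = 7
s (MAX): max(6, -1) = 6
t (MAX): max(-4, 2, -6) = 2
e (MIN): min(6, 2) = 2
South (MAX): max(7, 2) = 7
start (MIN): min(5, 7) = 5
MIN at start wants the lowest of {North=5, South=7}, so chooses North.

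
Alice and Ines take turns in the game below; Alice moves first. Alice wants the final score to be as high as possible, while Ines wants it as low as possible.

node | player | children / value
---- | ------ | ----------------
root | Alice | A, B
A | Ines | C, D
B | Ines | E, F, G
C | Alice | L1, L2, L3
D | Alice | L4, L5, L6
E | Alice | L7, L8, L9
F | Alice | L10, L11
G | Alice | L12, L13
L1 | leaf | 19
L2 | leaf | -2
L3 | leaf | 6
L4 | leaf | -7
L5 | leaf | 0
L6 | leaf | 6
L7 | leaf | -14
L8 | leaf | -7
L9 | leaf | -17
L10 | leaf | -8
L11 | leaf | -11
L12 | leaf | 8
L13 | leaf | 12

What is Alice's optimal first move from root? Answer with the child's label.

C (Alice): max(19, -2, 6) = 19
D (Alice): max(-7, 0, 6) = 6
A (Ines): min(19, 6) = 6
E (Alice): max(-14, -7, -17) = -7
F (Alice): max(-8, -11) = -8
G (Alice): max(8, 12) = 12
B (Ines): min(-7, -8, 12) = -8
root (Alice): max(6, -8) = 6
Alice at root wants the highest of {A=6, B=-8}, so chooses A.

A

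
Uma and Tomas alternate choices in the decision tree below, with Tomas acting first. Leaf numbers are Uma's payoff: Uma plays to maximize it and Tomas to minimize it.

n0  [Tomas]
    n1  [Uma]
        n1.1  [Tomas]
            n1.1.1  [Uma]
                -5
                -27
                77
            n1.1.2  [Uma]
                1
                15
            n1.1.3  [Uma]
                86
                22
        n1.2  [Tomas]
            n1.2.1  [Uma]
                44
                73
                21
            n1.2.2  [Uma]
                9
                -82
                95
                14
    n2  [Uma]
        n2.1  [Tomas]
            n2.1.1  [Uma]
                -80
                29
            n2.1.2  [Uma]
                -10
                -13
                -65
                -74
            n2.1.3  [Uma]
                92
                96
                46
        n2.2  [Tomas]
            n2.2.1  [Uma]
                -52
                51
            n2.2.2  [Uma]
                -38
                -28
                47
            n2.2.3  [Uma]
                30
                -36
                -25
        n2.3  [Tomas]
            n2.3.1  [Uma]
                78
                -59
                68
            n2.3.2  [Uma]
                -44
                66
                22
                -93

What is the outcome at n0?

n1.1.1 (Uma): max(-5, -27, 77) = 77
n1.1.2 (Uma): max(1, 15) = 15
n1.1.3 (Uma): max(86, 22) = 86
n1.1 (Tomas): min(77, 15, 86) = 15
n1.2.1 (Uma): max(44, 73, 21) = 73
n1.2.2 (Uma): max(9, -82, 95, 14) = 95
n1.2 (Tomas): min(73, 95) = 73
n1 (Uma): max(15, 73) = 73
n2.1.1 (Uma): max(-80, 29) = 29
n2.1.2 (Uma): max(-10, -13, -65, -74) = -10
n2.1.3 (Uma): max(92, 96, 46) = 96
n2.1 (Tomas): min(29, -10, 96) = -10
n2.2.1 (Uma): max(-52, 51) = 51
n2.2.2 (Uma): max(-38, -28, 47) = 47
n2.2.3 (Uma): max(30, -36, -25) = 30
n2.2 (Tomas): min(51, 47, 30) = 30
n2.3.1 (Uma): max(78, -59, 68) = 78
n2.3.2 (Uma): max(-44, 66, 22, -93) = 66
n2.3 (Tomas): min(78, 66) = 66
n2 (Uma): max(-10, 30, 66) = 66
n0 (Tomas): min(73, 66) = 66

66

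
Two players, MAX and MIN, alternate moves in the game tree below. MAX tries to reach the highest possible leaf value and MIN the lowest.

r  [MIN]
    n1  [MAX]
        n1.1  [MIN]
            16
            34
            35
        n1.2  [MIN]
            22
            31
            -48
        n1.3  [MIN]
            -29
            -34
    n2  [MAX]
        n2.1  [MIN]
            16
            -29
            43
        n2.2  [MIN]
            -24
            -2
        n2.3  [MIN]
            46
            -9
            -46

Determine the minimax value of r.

n1.1 (MIN): min(16, 34, 35) = 16
n1.2 (MIN): min(22, 31, -48) = -48
n1.3 (MIN): min(-29, -34) = -34
n1 (MAX): max(16, -48, -34) = 16
n2.1 (MIN): min(16, -29, 43) = -29
n2.2 (MIN): min(-24, -2) = -24
n2.3 (MIN): min(46, -9, -46) = -46
n2 (MAX): max(-29, -24, -46) = -24
r (MIN): min(16, -24) = -24

-24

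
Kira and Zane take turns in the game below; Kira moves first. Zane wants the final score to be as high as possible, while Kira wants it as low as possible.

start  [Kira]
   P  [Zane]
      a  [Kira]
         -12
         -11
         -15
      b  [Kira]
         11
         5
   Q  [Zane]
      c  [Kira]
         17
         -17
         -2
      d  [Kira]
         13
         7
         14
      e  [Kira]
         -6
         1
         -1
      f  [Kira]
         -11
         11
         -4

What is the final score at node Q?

7

c (Kira): min(17, -17, -2) = -17
d (Kira): min(13, 7, 14) = 7
e (Kira): min(-6, 1, -1) = -6
f (Kira): min(-11, 11, -4) = -11
Q (Zane): max(-17, 7, -6, -11) = 7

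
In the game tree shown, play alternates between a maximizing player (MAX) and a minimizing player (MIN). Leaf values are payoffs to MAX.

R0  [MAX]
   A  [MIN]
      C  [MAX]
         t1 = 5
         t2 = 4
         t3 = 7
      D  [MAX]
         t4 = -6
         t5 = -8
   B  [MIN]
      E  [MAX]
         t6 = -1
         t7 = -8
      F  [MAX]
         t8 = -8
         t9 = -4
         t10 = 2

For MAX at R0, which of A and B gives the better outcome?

C (MAX): max(5, 4, 7) = 7
D (MAX): max(-6, -8) = -6
A (MIN): min(7, -6) = -6
E (MAX): max(-1, -8) = -1
F (MAX): max(-8, -4, 2) = 2
B (MIN): min(-1, 2) = -1
MAX prefers the higher value; A=-6, B=-1. B is better since -1 > -6.

B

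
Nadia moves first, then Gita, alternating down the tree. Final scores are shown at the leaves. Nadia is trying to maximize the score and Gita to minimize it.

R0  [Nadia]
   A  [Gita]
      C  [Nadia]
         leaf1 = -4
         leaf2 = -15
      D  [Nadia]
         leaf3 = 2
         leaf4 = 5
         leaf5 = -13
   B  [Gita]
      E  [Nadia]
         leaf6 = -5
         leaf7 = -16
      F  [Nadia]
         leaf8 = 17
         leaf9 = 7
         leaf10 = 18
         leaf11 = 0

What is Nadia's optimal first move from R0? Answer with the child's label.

C (Nadia): max(-4, -15) = -4
D (Nadia): max(2, 5, -13) = 5
A (Gita): min(-4, 5) = -4
E (Nadia): max(-5, -16) = -5
F (Nadia): max(17, 7, 18, 0) = 18
B (Gita): min(-5, 18) = -5
R0 (Nadia): max(-4, -5) = -4
Nadia at R0 wants the highest of {A=-4, B=-5}, so chooses A.

A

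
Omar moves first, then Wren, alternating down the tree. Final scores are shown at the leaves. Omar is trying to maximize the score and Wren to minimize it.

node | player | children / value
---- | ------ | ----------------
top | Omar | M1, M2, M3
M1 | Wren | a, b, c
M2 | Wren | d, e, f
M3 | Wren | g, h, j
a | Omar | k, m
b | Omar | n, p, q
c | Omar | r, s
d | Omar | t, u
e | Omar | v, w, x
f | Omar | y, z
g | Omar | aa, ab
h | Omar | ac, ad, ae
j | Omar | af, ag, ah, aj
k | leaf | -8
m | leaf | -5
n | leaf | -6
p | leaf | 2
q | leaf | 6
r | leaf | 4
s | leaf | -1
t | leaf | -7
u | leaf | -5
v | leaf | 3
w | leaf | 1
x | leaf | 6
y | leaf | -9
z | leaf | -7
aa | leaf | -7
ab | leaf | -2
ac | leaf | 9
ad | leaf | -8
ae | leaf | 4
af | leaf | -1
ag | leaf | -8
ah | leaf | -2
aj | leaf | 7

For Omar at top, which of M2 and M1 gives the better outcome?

d (Omar): max(-7, -5) = -5
e (Omar): max(3, 1, 6) = 6
f (Omar): max(-9, -7) = -7
M2 (Wren): min(-5, 6, -7) = -7
a (Omar): max(-8, -5) = -5
b (Omar): max(-6, 2, 6) = 6
c (Omar): max(4, -1) = 4
M1 (Wren): min(-5, 6, 4) = -5
Omar prefers the higher value; M2=-7, M1=-5. M1 is better since -5 > -7.

M1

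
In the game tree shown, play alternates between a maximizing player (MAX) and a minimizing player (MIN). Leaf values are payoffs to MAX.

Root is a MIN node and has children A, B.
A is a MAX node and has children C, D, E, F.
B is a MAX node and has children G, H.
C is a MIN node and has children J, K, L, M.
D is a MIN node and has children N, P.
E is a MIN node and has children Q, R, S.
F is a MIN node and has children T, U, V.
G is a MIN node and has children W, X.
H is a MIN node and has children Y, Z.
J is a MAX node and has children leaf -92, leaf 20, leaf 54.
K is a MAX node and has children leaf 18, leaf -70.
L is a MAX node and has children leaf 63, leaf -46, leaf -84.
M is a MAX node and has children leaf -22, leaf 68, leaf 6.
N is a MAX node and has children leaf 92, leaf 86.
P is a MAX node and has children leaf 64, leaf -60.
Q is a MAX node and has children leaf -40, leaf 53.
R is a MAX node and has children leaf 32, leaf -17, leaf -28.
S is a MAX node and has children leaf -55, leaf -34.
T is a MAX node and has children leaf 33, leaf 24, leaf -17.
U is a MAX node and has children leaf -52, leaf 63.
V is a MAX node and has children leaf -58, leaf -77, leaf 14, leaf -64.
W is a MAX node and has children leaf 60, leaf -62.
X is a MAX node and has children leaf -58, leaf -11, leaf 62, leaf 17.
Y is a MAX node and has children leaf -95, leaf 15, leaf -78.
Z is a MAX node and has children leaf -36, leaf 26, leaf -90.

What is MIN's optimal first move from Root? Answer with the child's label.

J (MAX): max(-92, 20, 54) = 54
K (MAX): max(18, -70) = 18
L (MAX): max(63, -46, -84) = 63
M (MAX): max(-22, 68, 6) = 68
C (MIN): min(54, 18, 63, 68) = 18
N (MAX): max(92, 86) = 92
P (MAX): max(64, -60) = 64
D (MIN): min(92, 64) = 64
Q (MAX): max(-40, 53) = 53
R (MAX): max(32, -17, -28) = 32
S (MAX): max(-55, -34) = -34
E (MIN): min(53, 32, -34) = -34
T (MAX): max(33, 24, -17) = 33
U (MAX): max(-52, 63) = 63
V (MAX): max(-58, -77, 14, -64) = 14
F (MIN): min(33, 63, 14) = 14
A (MAX): max(18, 64, -34, 14) = 64
W (MAX): max(60, -62) = 60
X (MAX): max(-58, -11, 62, 17) = 62
G (MIN): min(60, 62) = 60
Y (MAX): max(-95, 15, -78) = 15
Z (MAX): max(-36, 26, -90) = 26
H (MIN): min(15, 26) = 15
B (MAX): max(60, 15) = 60
Root (MIN): min(64, 60) = 60
MIN at Root wants the lowest of {A=64, B=60}, so chooses B.

B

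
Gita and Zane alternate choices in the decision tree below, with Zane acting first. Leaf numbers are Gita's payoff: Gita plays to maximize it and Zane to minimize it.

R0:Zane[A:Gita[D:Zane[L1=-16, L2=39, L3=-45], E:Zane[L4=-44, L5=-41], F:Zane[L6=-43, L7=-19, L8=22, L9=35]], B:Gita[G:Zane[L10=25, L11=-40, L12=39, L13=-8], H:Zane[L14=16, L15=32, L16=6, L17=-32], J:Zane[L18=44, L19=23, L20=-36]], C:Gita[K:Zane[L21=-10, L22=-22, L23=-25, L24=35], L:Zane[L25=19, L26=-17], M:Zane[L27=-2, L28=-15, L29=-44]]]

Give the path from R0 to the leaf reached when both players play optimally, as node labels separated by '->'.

R0 -> A -> F -> L6

D (Zane): min(-16, 39, -45) = -45
E (Zane): min(-44, -41) = -44
F (Zane): min(-43, -19, 22, 35) = -43
A (Gita): max(-45, -44, -43) = -43
G (Zane): min(25, -40, 39, -8) = -40
H (Zane): min(16, 32, 6, -32) = -32
J (Zane): min(44, 23, -36) = -36
B (Gita): max(-40, -32, -36) = -32
K (Zane): min(-10, -22, -25, 35) = -25
L (Zane): min(19, -17) = -17
M (Zane): min(-2, -15, -44) = -44
C (Gita): max(-25, -17, -44) = -17
R0 (Zane): min(-43, -32, -17) = -43
At R0, Zane picks A (lowest: -43).
At A, Gita picks F (highest: -43).
At F, Zane picks L6 (lowest: -43).
Terminal value -43.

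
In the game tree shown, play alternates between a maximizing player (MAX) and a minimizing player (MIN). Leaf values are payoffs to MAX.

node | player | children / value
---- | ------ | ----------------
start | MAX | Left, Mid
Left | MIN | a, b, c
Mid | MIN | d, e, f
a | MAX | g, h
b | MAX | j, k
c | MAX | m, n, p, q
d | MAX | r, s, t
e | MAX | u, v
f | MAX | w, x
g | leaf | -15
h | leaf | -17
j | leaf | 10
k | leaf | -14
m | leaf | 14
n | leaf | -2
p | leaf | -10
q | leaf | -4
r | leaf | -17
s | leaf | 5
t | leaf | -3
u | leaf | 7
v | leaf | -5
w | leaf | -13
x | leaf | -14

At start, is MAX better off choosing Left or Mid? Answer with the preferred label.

a (MAX): max(-15, -17) = -15
b (MAX): max(10, -14) = 10
c (MAX): max(14, -2, -10, -4) = 14
Left (MIN): min(-15, 10, 14) = -15
d (MAX): max(-17, 5, -3) = 5
e (MAX): max(7, -5) = 7
f (MAX): max(-13, -14) = -13
Mid (MIN): min(5, 7, -13) = -13
MAX prefers the higher value; Left=-15, Mid=-13. Mid is better since -13 > -15.

Mid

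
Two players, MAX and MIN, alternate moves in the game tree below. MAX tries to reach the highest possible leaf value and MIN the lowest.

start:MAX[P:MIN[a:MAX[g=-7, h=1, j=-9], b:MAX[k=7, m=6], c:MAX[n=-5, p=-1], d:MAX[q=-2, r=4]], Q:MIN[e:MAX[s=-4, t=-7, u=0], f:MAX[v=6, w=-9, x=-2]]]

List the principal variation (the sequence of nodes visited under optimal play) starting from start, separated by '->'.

a (MAX): max(-7, 1, -9) = 1
b (MAX): max(7, 6) = 7
c (MAX): max(-5, -1) = -1
d (MAX): max(-2, 4) = 4
P (MIN): min(1, 7, -1, 4) = -1
e (MAX): max(-4, -7, 0) = 0
f (MAX): max(6, -9, -2) = 6
Q (MIN): min(0, 6) = 0
start (MAX): max(-1, 0) = 0
At start, MAX picks Q (highest: 0).
At Q, MIN picks e (lowest: 0).
At e, MAX picks u (highest: 0).
Terminal value 0.

start -> Q -> e -> u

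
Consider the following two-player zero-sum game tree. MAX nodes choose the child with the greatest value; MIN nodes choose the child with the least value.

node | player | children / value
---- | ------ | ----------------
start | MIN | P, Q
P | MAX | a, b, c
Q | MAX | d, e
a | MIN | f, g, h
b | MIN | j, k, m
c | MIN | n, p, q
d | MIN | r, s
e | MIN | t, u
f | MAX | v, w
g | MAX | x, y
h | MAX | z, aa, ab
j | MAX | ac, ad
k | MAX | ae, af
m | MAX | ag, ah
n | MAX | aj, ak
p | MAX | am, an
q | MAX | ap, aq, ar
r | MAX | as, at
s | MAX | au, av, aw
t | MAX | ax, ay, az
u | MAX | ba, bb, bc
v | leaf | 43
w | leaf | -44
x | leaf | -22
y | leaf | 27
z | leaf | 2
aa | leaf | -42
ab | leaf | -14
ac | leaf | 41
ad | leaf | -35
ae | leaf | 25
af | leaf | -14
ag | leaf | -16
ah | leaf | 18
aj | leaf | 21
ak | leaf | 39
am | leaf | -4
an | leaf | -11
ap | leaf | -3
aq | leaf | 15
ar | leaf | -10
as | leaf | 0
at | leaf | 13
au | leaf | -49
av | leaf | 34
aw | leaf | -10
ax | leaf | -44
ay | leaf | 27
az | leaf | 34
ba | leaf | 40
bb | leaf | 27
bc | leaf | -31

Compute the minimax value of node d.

13

r (MAX): max(0, 13) = 13
s (MAX): max(-49, 34, -10) = 34
d (MIN): min(13, 34) = 13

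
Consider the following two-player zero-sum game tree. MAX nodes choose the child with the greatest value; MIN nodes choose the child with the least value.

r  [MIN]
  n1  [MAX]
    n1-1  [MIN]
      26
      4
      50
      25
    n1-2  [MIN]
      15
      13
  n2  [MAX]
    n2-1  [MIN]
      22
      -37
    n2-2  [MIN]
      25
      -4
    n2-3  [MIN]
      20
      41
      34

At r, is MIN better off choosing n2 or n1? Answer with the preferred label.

n2-1 (MIN): min(22, -37) = -37
n2-2 (MIN): min(25, -4) = -4
n2-3 (MIN): min(20, 41, 34) = 20
n2 (MAX): max(-37, -4, 20) = 20
n1-1 (MIN): min(26, 4, 50, 25) = 4
n1-2 (MIN): min(15, 13) = 13
n1 (MAX): max(4, 13) = 13
MIN prefers the lower value; n2=20, n1=13. n1 is better since 13 < 20.

n1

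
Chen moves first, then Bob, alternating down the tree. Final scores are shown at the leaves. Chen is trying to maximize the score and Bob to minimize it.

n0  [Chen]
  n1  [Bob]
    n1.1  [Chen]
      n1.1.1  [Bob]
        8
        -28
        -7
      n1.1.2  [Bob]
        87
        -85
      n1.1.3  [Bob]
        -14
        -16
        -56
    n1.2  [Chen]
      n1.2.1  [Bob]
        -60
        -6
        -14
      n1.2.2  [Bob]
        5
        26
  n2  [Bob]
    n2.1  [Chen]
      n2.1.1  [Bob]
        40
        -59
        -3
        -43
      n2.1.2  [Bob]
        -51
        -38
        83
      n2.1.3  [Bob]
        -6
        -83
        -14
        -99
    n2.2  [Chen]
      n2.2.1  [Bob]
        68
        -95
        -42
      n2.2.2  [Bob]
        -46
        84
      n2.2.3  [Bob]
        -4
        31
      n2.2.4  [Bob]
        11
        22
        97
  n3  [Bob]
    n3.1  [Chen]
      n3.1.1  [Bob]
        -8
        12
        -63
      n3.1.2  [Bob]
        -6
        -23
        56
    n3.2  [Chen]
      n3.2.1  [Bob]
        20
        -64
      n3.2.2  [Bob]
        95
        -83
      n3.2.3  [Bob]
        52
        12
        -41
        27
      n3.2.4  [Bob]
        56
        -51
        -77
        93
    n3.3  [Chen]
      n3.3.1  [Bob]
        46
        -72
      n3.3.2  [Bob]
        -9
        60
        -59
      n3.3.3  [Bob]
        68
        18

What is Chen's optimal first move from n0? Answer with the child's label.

n1.1.1 (Bob): min(8, -28, -7) = -28
n1.1.2 (Bob): min(87, -85) = -85
n1.1.3 (Bob): min(-14, -16, -56) = -56
n1.1 (Chen): max(-28, -85, -56) = -28
n1.2.1 (Bob): min(-60, -6, -14) = -60
n1.2.2 (Bob): min(5, 26) = 5
n1.2 (Chen): max(-60, 5) = 5
n1 (Bob): min(-28, 5) = -28
n2.1.1 (Bob): min(40, -59, -3, -43) = -59
n2.1.2 (Bob): min(-51, -38, 83) = -51
n2.1.3 (Bob): min(-6, -83, -14, -99) = -99
n2.1 (Chen): max(-59, -51, -99) = -51
n2.2.1 (Bob): min(68, -95, -42) = -95
n2.2.2 (Bob): min(-46, 84) = -46
n2.2.3 (Bob): min(-4, 31) = -4
n2.2.4 (Bob): min(11, 22, 97) = 11
n2.2 (Chen): max(-95, -46, -4, 11) = 11
n2 (Bob): min(-51, 11) = -51
n3.1.1 (Bob): min(-8, 12, -63) = -63
n3.1.2 (Bob): min(-6, -23, 56) = -23
n3.1 (Chen): max(-63, -23) = -23
n3.2.1 (Bob): min(20, -64) = -64
n3.2.2 (Bob): min(95, -83) = -83
n3.2.3 (Bob): min(52, 12, -41, 27) = -41
n3.2.4 (Bob): min(56, -51, -77, 93) = -77
n3.2 (Chen): max(-64, -83, -41, -77) = -41
n3.3.1 (Bob): min(46, -72) = -72
n3.3.2 (Bob): min(-9, 60, -59) = -59
n3.3.3 (Bob): min(68, 18) = 18
n3.3 (Chen): max(-72, -59, 18) = 18
n3 (Bob): min(-23, -41, 18) = -41
n0 (Chen): max(-28, -51, -41) = -28
Chen at n0 wants the highest of {n1=-28, n2=-51, n3=-41}, so chooses n1.

n1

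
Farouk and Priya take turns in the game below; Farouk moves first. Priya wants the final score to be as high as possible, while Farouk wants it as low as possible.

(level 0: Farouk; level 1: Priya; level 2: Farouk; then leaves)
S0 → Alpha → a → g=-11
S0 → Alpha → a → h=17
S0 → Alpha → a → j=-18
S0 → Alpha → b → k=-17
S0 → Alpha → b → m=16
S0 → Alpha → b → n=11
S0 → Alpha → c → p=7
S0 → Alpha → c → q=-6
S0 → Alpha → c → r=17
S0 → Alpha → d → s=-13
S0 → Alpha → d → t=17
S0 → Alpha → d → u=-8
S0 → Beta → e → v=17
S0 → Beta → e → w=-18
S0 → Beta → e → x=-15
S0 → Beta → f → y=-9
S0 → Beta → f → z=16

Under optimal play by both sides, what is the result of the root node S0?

-9

a (Farouk): min(-11, 17, -18) = -18
b (Farouk): min(-17, 16, 11) = -17
c (Farouk): min(7, -6, 17) = -6
d (Farouk): min(-13, 17, -8) = -13
Alpha (Priya): max(-18, -17, -6, -13) = -6
e (Farouk): min(17, -18, -15) = -18
f (Farouk): min(-9, 16) = -9
Beta (Priya): max(-18, -9) = -9
S0 (Farouk): min(-6, -9) = -9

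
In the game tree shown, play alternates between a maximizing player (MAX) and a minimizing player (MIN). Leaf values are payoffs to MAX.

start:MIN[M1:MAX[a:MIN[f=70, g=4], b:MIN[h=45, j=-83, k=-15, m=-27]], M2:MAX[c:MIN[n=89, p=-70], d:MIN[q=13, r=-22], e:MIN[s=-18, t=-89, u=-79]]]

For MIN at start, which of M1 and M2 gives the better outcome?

M2

a (MIN): min(70, 4) = 4
b (MIN): min(45, -83, -15, -27) = -83
M1 (MAX): max(4, -83) = 4
c (MIN): min(89, -70) = -70
d (MIN): min(13, -22) = -22
e (MIN): min(-18, -89, -79) = -89
M2 (MAX): max(-70, -22, -89) = -22
MIN prefers the lower value; M1=4, M2=-22. M2 is better since -22 < 4.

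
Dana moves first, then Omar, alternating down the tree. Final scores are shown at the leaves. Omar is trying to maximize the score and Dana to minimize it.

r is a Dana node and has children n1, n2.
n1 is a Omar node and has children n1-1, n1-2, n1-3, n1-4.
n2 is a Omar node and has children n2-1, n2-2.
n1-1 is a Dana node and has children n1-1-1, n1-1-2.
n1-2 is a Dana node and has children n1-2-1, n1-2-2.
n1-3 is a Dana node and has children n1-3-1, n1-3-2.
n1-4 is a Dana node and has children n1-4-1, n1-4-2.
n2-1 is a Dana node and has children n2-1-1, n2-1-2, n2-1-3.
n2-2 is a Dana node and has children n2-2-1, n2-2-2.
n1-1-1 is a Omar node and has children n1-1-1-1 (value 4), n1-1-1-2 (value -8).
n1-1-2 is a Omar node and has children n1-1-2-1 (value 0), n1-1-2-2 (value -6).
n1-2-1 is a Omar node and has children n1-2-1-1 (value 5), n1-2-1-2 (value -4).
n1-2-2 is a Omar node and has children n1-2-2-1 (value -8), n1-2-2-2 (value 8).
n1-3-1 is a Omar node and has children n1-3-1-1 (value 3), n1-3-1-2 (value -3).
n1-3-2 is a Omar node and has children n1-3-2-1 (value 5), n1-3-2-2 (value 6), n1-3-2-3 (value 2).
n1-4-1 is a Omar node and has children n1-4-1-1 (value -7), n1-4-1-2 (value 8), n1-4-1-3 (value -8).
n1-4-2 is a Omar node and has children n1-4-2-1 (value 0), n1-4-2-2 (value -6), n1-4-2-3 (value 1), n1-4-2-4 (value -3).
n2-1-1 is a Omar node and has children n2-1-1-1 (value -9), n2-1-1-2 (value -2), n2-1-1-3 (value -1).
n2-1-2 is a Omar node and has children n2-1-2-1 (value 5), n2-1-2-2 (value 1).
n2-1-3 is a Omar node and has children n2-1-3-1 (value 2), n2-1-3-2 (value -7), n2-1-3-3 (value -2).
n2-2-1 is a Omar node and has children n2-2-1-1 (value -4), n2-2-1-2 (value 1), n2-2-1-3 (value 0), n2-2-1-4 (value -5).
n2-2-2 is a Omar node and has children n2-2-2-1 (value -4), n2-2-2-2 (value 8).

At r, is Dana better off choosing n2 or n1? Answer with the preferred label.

n2

n2-1-1 (Omar): max(-9, -2, -1) = -1
n2-1-2 (Omar): max(5, 1) = 5
n2-1-3 (Omar): max(2, -7, -2) = 2
n2-1 (Dana): min(-1, 5, 2) = -1
n2-2-1 (Omar): max(-4, 1, 0, -5) = 1
n2-2-2 (Omar): max(-4, 8) = 8
n2-2 (Dana): min(1, 8) = 1
n2 (Omar): max(-1, 1) = 1
n1-1-1 (Omar): max(4, -8) = 4
n1-1-2 (Omar): max(0, -6) = 0
n1-1 (Dana): min(4, 0) = 0
n1-2-1 (Omar): max(5, -4) = 5
n1-2-2 (Omar): max(-8, 8) = 8
n1-2 (Dana): min(5, 8) = 5
n1-3-1 (Omar): max(3, -3) = 3
n1-3-2 (Omar): max(5, 6, 2) = 6
n1-3 (Dana): min(3, 6) = 3
n1-4-1 (Omar): max(-7, 8, -8) = 8
n1-4-2 (Omar): max(0, -6, 1, -3) = 1
n1-4 (Dana): min(8, 1) = 1
n1 (Omar): max(0, 5, 3, 1) = 5
Dana prefers the lower value; n2=1, n1=5. n2 is better since 1 < 5.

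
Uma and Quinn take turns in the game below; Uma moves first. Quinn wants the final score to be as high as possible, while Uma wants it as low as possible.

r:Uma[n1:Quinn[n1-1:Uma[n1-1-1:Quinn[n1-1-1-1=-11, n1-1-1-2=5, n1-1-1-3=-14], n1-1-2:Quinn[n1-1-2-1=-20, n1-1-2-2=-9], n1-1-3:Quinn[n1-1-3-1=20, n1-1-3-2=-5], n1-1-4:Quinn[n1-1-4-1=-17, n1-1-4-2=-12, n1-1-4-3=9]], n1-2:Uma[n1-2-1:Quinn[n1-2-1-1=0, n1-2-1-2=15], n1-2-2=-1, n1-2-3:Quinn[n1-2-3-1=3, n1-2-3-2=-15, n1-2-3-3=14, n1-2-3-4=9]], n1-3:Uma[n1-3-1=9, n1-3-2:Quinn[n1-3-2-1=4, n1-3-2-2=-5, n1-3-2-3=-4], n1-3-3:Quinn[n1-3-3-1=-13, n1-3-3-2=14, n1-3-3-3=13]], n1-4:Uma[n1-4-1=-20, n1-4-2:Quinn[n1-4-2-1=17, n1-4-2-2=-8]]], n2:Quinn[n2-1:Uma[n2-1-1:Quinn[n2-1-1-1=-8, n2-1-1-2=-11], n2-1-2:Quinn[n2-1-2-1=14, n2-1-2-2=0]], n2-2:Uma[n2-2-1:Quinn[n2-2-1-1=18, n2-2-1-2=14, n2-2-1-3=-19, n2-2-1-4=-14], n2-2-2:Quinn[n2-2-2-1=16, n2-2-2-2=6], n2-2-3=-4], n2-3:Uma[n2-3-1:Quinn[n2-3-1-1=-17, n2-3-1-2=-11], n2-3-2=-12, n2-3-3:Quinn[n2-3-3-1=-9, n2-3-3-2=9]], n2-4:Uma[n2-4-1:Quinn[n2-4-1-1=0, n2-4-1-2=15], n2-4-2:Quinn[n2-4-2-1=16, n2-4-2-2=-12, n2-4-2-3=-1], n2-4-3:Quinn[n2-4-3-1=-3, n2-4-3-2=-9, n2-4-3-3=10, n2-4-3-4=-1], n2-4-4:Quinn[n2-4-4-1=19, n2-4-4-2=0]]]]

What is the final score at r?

4

n1-1-1 (Quinn): max(-11, 5, -14) = 5
n1-1-2 (Quinn): max(-20, -9) = -9
n1-1-3 (Quinn): max(20, -5) = 20
n1-1-4 (Quinn): max(-17, -12, 9) = 9
n1-1 (Uma): min(5, -9, 20, 9) = -9
n1-2-1 (Quinn): max(0, 15) = 15
n1-2-3 (Quinn): max(3, -15, 14, 9) = 14
n1-2 (Uma): min(15, -1, 14) = -1
n1-3-2 (Quinn): max(4, -5, -4) = 4
n1-3-3 (Quinn): max(-13, 14, 13) = 14
n1-3 (Uma): min(9, 4, 14) = 4
n1-4-2 (Quinn): max(17, -8) = 17
n1-4 (Uma): min(-20, 17) = -20
n1 (Quinn): max(-9, -1, 4, -20) = 4
n2-1-1 (Quinn): max(-8, -11) = -8
n2-1-2 (Quinn): max(14, 0) = 14
n2-1 (Uma): min(-8, 14) = -8
n2-2-1 (Quinn): max(18, 14, -19, -14) = 18
n2-2-2 (Quinn): max(16, 6) = 16
n2-2 (Uma): min(18, 16, -4) = -4
n2-3-1 (Quinn): max(-17, -11) = -11
n2-3-3 (Quinn): max(-9, 9) = 9
n2-3 (Uma): min(-11, -12, 9) = -12
n2-4-1 (Quinn): max(0, 15) = 15
n2-4-2 (Quinn): max(16, -12, -1) = 16
n2-4-3 (Quinn): max(-3, -9, 10, -1) = 10
n2-4-4 (Quinn): max(19, 0) = 19
n2-4 (Uma): min(15, 16, 10, 19) = 10
n2 (Quinn): max(-8, -4, -12, 10) = 10
r (Uma): min(4, 10) = 4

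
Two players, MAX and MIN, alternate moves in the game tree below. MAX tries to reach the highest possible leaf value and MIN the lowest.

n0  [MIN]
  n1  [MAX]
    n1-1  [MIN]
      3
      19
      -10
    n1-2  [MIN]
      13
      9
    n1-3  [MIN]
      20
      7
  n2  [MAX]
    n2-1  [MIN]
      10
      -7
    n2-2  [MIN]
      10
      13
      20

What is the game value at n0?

n1-1 (MIN): min(3, 19, -10) = -10
n1-2 (MIN): min(13, 9) = 9
n1-3 (MIN): min(20, 7) = 7
n1 (MAX): max(-10, 9, 7) = 9
n2-1 (MIN): min(10, -7) = -7
n2-2 (MIN): min(10, 13, 20) = 10
n2 (MAX): max(-7, 10) = 10
n0 (MIN): min(9, 10) = 9

9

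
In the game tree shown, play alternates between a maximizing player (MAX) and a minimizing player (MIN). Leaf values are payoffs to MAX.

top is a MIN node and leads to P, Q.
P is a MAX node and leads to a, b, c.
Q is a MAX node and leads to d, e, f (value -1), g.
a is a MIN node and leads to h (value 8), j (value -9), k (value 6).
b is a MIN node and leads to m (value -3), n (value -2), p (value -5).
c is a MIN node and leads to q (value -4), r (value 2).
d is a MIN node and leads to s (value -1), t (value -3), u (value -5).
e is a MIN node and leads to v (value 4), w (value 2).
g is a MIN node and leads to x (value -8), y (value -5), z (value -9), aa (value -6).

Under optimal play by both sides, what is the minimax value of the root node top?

a (MIN): min(8, -9, 6) = -9
b (MIN): min(-3, -2, -5) = -5
c (MIN): min(-4, 2) = -4
P (MAX): max(-9, -5, -4) = -4
d (MIN): min(-1, -3, -5) = -5
e (MIN): min(4, 2) = 2
g (MIN): min(-8, -5, -9, -6) = -9
Q (MAX): max(-5, 2, -1, -9) = 2
top (MIN): min(-4, 2) = -4

-4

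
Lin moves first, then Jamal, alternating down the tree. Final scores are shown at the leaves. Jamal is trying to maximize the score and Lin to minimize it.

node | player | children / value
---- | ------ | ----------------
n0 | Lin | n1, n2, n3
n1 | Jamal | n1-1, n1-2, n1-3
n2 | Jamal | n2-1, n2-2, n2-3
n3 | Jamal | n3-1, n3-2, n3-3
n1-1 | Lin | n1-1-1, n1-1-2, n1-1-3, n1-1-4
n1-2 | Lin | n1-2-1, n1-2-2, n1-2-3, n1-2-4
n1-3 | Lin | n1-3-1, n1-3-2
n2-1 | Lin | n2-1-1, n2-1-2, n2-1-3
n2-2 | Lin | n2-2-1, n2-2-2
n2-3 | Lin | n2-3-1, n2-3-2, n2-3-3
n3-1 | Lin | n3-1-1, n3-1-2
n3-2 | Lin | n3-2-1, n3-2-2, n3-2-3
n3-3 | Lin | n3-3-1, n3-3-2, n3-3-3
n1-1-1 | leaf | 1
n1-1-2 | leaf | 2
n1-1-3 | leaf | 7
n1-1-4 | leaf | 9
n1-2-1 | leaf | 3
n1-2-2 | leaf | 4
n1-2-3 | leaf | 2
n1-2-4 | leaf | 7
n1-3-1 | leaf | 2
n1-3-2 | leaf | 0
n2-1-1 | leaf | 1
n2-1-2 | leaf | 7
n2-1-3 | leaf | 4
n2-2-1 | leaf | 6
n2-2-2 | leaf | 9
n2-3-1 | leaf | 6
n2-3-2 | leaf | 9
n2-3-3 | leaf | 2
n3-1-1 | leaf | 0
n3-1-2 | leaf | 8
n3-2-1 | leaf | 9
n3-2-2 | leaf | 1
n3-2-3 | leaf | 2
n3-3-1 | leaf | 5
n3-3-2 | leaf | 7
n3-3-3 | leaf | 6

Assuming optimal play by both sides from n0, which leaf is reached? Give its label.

n1-1 (Lin): min(1, 2, 7, 9) = 1
n1-2 (Lin): min(3, 4, 2, 7) = 2
n1-3 (Lin): min(2, 0) = 0
n1 (Jamal): max(1, 2, 0) = 2
n2-1 (Lin): min(1, 7, 4) = 1
n2-2 (Lin): min(6, 9) = 6
n2-3 (Lin): min(6, 9, 2) = 2
n2 (Jamal): max(1, 6, 2) = 6
n3-1 (Lin): min(0, 8) = 0
n3-2 (Lin): min(9, 1, 2) = 1
n3-3 (Lin): min(5, 7, 6) = 5
n3 (Jamal): max(0, 1, 5) = 5
n0 (Lin): min(2, 6, 5) = 2
At n0, Lin picks n1 (lowest: 2).
At n1, Jamal picks n1-2 (highest: 2).
At n1-2, Lin picks n1-2-3 (lowest: 2).
Terminal value 2.

n1-2-3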